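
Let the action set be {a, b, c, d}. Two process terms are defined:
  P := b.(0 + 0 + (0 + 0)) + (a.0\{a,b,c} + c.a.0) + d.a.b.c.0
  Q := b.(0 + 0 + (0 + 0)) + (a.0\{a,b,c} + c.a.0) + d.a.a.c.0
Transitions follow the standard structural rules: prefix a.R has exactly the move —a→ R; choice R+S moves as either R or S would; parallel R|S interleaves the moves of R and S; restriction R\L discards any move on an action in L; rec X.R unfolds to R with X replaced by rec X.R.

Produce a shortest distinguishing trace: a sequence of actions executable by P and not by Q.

P's transition system — 8 states:
  u0 = b.(0 + 0 + (0 + 0)) + (a.0\{a,b,c} + c.a.0) + d.a.b.c.0 → --a--▸ u1, --b--▸ u2, --c--▸ u3, --d--▸ u4
  u1 = 0\{a,b,c} → ·
  u2 = 0 + 0 + (0 + 0) → ·
  u3 = a.0 → --a--▸ u5
  u4 = a.b.c.0 → --a--▸ u6
  u5 = 0 → ·
  u6 = b.c.0 → --b--▸ u7
  u7 = c.0 → --c--▸ u5
Q's transition system — 8 states:
  v0 = b.(0 + 0 + (0 + 0)) + (a.0\{a,b,c} + c.a.0) + d.a.a.c.0 → --a--▸ v1, --b--▸ v2, --c--▸ v3, --d--▸ v4
  v1 = 0\{a,b,c} → ·
  v2 = 0 + 0 + (0 + 0) → ·
  v3 = a.0 → --a--▸ v5
  v4 = a.a.c.0 → --a--▸ v6
  v5 = 0 → ·
  v6 = a.c.0 → --a--▸ v7
  v7 = c.0 → --c--▸ v5
Run σ = ⟨dab⟩ on P: start {u0}
  step 1 (d): {u4}
  step 2 (a): {u6}
  step 3 (b): {u7}
  — P admits the full trace.
Run σ = ⟨dab⟩ on Q: start {v0}
  step 1 (d): {v4}
  step 2 (a): {v6}
  step 3 (b): no successor for Q

dab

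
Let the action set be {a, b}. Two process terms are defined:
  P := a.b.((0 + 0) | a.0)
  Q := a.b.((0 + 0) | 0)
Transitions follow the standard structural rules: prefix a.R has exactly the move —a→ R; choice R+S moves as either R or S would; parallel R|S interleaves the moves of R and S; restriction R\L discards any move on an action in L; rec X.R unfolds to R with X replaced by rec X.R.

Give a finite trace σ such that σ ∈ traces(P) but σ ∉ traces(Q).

aba

LTS(P): 4 reachable states
  s0 = a.b.((0 + 0) | a.0) ⊢ =a=> s1
  s1 = b.((0 + 0) | a.0) ⊢ =b=> s2
  s2 = (0 + 0) | a.0 ⊢ =a=> s3
  s3 = (0 + 0) | 0 ⊢ deadlocked
LTS(Q): 3 reachable states
  t0 = a.b.((0 + 0) | 0) ⊢ =a=> t1
  t1 = b.((0 + 0) | 0) ⊢ =b=> t2
  t2 = (0 + 0) | 0 ⊢ deadlocked
Executing aba from P (initial set {s0}):
  step 1 (a): {s1}
  step 2 (b): {s2}
  step 3 (a): {s3}
  ✓ P
Executing aba from Q (initial set {t0}):
  step 1 (a): {t1}
  step 2 (b): {t2}
  step 3 (a): ∅ (Q stuck)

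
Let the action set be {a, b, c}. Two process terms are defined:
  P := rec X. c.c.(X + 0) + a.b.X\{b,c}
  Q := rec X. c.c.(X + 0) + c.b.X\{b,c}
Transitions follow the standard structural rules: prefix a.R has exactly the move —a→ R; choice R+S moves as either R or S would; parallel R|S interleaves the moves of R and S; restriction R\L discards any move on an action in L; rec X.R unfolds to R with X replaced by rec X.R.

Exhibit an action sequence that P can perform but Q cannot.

a

P's transition system — 6 states:
  s0 = rec X. c.c.(X + 0) + a.b.X\{b,c} has moves =a=> s1, =c=> s2
  s1 = b.(rec X. c.c.(X + 0) + a.b.X\{b,c})\{b,c} has moves =b=> s3
  s2 = c.((rec X. c.c.(X + 0) + a.b.X\{b,c}) + 0) has moves =c=> s4
  s3 = (rec X. c.c.(X + 0) + a.b.X\{b,c})\{b,c} has moves =a=> s5
  s4 = (rec X. c.c.(X + 0) + a.b.X\{b,c}) + 0 has moves =a=> s1, =c=> s2
  s5 = (b.(rec X. c.c.(X + 0) + a.b.X\{b,c})\{b,c})\{b,c} has moves deadlocked
Q's transition system — 5 states:
  t0 = rec X. c.c.(X + 0) + c.b.X\{b,c} has moves =c=> t1, =c=> t2
  t1 = b.(rec X. c.c.(X + 0) + c.b.X\{b,c})\{b,c} has moves =b=> t3
  t2 = c.((rec X. c.c.(X + 0) + c.b.X\{b,c}) + 0) has moves =c=> t4
  t3 = (rec X. c.c.(X + 0) + c.b.X\{b,c})\{b,c} has moves deadlocked
  t4 = (rec X. c.c.(X + 0) + c.b.X\{b,c}) + 0 has moves =c=> t1, =c=> t2
Trace ⟨a⟩ through P, begin at {s0}:
  after a @ step 1: {s1}
  — P admits the full trace.
Trace ⟨a⟩ through Q, begin at {t0}:
  after a @ step 1: ∅  — Q cannot continue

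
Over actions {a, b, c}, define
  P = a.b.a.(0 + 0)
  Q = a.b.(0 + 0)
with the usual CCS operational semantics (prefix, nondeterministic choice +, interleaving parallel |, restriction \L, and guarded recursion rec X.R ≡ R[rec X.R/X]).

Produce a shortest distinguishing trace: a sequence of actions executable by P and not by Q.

aba

P's transition system — 4 states:
  p0 = a.b.a.(0 + 0) has moves ··a··> p1
  p1 = b.a.(0 + 0) has moves ··b··> p2
  p2 = a.(0 + 0) has moves ··a··> p3
  p3 = 0 + 0 has moves ·
Q's transition system — 3 states:
  q0 = a.b.(0 + 0) has moves ··a··> q1
  q1 = b.(0 + 0) has moves ··b··> q2
  q2 = 0 + 0 has moves ·
Trace ⟨aba⟩ through P, begin at {p0}:
  [1] a ⇒ {p1}
  [2] b ⇒ {p2}
  [3] a ⇒ {p3}
  — P admits the full trace.
Trace ⟨aba⟩ through Q, begin at {q0}:
  [1] a ⇒ {q1}
  [2] b ⇒ {q2}
  [3] a ⇒ ∅  — Q cannot continue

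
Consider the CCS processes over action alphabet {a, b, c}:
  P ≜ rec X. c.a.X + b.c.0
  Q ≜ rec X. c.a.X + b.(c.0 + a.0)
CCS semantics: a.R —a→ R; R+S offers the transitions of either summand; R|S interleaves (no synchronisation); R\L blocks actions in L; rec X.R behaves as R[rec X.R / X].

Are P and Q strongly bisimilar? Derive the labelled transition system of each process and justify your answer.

LTS(P): 4 reachable states
  u0 = rec X. c.a.X + b.c.0 | --b--▸ u1, --c--▸ u2
  u1 = c.0 | --c--▸ u3
  u2 = a.(rec X. c.a.X + b.c.0) | --a--▸ u0
  u3 = 0 | ∅
LTS(Q): 4 reachable states
  v0 = rec X. c.a.X + b.(c.0 + a.0) | --b--▸ v1, --c--▸ v2
  v1 = c.0 + a.0 | --a--▸ v3, --c--▸ v3
  v2 = a.(rec X. c.a.X + b.(c.0 + a.0)) | --a--▸ v0
  v3 = 0 | ∅
Coarsest stable partition (strong bisimilarity classes):
  B0 = {u0}
  B1 = {u2}
  B2 = {u1}
  B3 = {u3, v3}
  B4 = {v0}
  B5 = {v2}
  B6 = {v1}
u0 ∈ B0, v0 ∈ B4 → different blocks

not bisimilar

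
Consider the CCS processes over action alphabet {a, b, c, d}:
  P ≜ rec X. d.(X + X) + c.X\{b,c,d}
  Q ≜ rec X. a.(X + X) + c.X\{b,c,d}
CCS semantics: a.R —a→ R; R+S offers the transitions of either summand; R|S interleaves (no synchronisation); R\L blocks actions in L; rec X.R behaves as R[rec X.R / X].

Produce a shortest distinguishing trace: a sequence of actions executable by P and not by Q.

LTS(P): 3 reachable states
  p0 = rec X. d.(X + X) + c.X\{b,c,d} | ··c··> p1, ··d··> p2
  p1 = (rec X. d.(X + X) + c.X\{b,c,d})\{b,c,d} | deadlocked
  p2 = (rec X. d.(X + X) + c.X\{b,c,d}) + (rec X. d.(X + X) + c.X\{b,c,d}) | ··c··> p1, ··d··> p2
LTS(Q): 4 reachable states
  q0 = rec X. a.(X + X) + c.X\{b,c,d} | ··a··> q1, ··c··> q2
  q1 = (rec X. a.(X + X) + c.X\{b,c,d}) + (rec X. a.(X + X) + c.X\{b,c,d}) | ··a··> q1, ··c··> q2
  q2 = (rec X. a.(X + X) + c.X\{b,c,d})\{b,c,d} | ··a··> q3
  q3 = ((rec X. a.(X + X) + c.X\{b,c,d}) + (rec X. a.(X + X) + c.X\{b,c,d}))\{b,c,d} | ··a··> q3
Run σ = ⟨d⟩ on P: start {p0}
  step 1 (d): {p2}
  ✓ P
Run σ = ⟨d⟩ on Q: start {q0}
  step 1 (d): no successor for Q

d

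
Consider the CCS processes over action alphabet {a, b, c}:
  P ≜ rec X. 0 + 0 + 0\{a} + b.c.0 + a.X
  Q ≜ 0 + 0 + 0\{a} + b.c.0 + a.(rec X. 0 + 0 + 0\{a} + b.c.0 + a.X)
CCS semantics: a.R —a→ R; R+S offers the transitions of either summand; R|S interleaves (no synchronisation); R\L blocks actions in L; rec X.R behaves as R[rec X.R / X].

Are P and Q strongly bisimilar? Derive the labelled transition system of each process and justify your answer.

P's transition system — 3 states:
  s0 = rec X. 0 + 0 + 0\{a} + b.c.0 + a.X ⊢ —a→ s0, —b→ s1
  s1 = c.0 ⊢ —c→ s2
  s2 = 0 ⊢ ·
Q's transition system — 4 states:
  t0 = 0 + 0 + 0\{a} + b.c.0 + a.(rec X. 0 + 0 + 0\{a} + b.c.0 + a.X) ⊢ —a→ t1, —b→ t2
  t1 = rec X. 0 + 0 + 0\{a} + b.c.0 + a.X ⊢ —a→ t1, —b→ t2
  t2 = c.0 ⊢ —c→ t3
  t3 = 0 ⊢ ·
Bisimilarity quotient blocks:
  B0 = {s0, t0, t1}
  B1 = {s1, t2}
  B2 = {s2, t3}
s0 ∈ B0, t0 ∈ B0 → same block

P ~ Q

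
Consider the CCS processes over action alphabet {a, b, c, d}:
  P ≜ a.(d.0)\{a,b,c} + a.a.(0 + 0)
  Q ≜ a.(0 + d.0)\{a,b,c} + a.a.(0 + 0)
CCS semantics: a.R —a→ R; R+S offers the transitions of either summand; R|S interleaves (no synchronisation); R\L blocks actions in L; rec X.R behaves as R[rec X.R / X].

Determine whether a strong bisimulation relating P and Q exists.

bisimilar

P's transition system — 5 states:
  u0 = a.(d.0)\{a,b,c} + a.a.(0 + 0) :: -a-> u1, -a-> u2
  u1 = (d.0)\{a,b,c} :: -d-> u3
  u2 = a.(0 + 0) :: -a-> u4
  u3 = 0\{a,b,c} :: (no moves)
  u4 = 0 + 0 :: (no moves)
Q's transition system — 5 states:
  v0 = a.(0 + d.0)\{a,b,c} + a.a.(0 + 0) :: -a-> v1, -a-> v2
  v1 = (0 + d.0)\{a,b,c} :: -d-> v3
  v2 = a.(0 + 0) :: -a-> v4
  v3 = 0\{a,b,c} :: (no moves)
  v4 = 0 + 0 :: (no moves)
Coarsest stable partition (strong bisimilarity classes):
  B0 = {u0, v0}
  B1 = {u2, v2}
  B2 = {u3, u4, v3, v4}
  B3 = {u1, v1}
u0 ∈ B0, v0 ∈ B0 → same block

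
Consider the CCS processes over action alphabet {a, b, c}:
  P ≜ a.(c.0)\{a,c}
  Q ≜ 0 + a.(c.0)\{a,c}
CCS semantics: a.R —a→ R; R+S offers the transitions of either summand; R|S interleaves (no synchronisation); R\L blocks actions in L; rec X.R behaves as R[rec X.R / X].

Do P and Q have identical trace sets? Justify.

YES

P's transition system — 2 states:
  s0 = a.(c.0)\{a,c} ⊢ —a→ s1
  s1 = (c.0)\{a,c} ⊢ deadlocked
Q's transition system — 2 states:
  t0 = 0 + a.(c.0)\{a,c} ⊢ —a→ t1
  t1 = (c.0)\{a,c} ⊢ deadlocked
Coarsest stable partition (strong bisimilarity classes):
  B0 = {s0, t0}
  B1 = {s1, t1}
s0 ∈ B0, t0 ∈ B0 → same block
Bisimilar ⇒ trace-equivalent.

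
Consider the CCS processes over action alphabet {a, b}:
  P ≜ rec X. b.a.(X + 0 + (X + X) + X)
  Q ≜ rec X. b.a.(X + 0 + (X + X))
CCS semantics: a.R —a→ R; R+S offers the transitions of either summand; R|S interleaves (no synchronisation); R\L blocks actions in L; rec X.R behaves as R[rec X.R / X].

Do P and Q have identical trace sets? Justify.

YES

P's transition system — 3 states:
  p0 = rec X. b.a.(X + 0 + (X + X) + X) has moves =b=> p1
  p1 = a.((rec X. b.a.(X + 0 + (X + X) + X)) + 0 + ((rec X. b.a.(X + 0 + (X + X) + X)) + (rec X. b.a.(X + 0 + (X + X) + X))) + (rec X. b.a.(X + 0 + (X + X) + X))) has moves =a=> p2
  p2 = (rec X. b.a.(X + 0 + (X + X) + X)) + 0 + ((rec X. b.a.(X + 0 + (X + X) + X)) + (rec X. b.a.(X + 0 + (X + X) + X))) + (rec X. b.a.(X + 0 + (X + X) + X)) has moves =b=> p1
Q's transition system — 3 states:
  q0 = rec X. b.a.(X + 0 + (X + X)) has moves =b=> q1
  q1 = a.((rec X. b.a.(X + 0 + (X + X))) + 0 + ((rec X. b.a.(X + 0 + (X + X))) + (rec X. b.a.(X + 0 + (X + X))))) has moves =a=> q2
  q2 = (rec X. b.a.(X + 0 + (X + X))) + 0 + ((rec X. b.a.(X + 0 + (X + X))) + (rec X. b.a.(X + 0 + (X + X)))) has moves =b=> q1
Partition-refinement fixed point:
  B0 = {p0, p2, q0, q2}
  B1 = {p1, q1}
p0 ∈ B0, q0 ∈ B0 → same block
Bisimilar ⇒ trace-equivalent.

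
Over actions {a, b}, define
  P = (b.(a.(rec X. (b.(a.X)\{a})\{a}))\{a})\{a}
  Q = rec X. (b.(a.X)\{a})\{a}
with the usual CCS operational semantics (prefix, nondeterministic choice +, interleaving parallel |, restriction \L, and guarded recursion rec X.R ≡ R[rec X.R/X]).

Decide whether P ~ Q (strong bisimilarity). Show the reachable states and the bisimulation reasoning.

P ~ Q

LTS(P): 2 reachable states
  u0 = (b.(a.(rec X. (b.(a.X)\{a})\{a}))\{a})\{a} has moves =b=> u1
  u1 = (a.(rec X. (b.(a.X)\{a})\{a}))\{a}\{a} has moves stopped
LTS(Q): 2 reachable states
  v0 = rec X. (b.(a.X)\{a})\{a} has moves =b=> v1
  v1 = (a.(rec X. (b.(a.X)\{a})\{a}))\{a}\{a} has moves stopped
Coarsest stable partition (strong bisimilarity classes):
  B0 = {u0, v0}
  B1 = {u1, v1}
u0 ∈ B0, v0 ∈ B0 → same block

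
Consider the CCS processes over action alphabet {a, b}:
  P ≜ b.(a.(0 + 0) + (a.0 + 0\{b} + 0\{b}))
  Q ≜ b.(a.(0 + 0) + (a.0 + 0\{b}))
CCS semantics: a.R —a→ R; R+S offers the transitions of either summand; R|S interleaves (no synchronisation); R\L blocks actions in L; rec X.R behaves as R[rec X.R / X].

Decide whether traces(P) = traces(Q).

trace-equivalent

LTS(P): 4 reachable states
  u0 = b.(a.(0 + 0) + (a.0 + 0\{b} + 0\{b})) :: -b-> u1
  u1 = a.(0 + 0) + (a.0 + 0\{b} + 0\{b}) :: -a-> u2, -a-> u3
  u2 = 0 :: ∅
  u3 = 0 + 0 :: ∅
LTS(Q): 4 reachable states
  v0 = b.(a.(0 + 0) + (a.0 + 0\{b})) :: -b-> v1
  v1 = a.(0 + 0) + (a.0 + 0\{b}) :: -a-> v2, -a-> v3
  v2 = 0 :: ∅
  v3 = 0 + 0 :: ∅
Partition-refinement fixed point:
  B0 = {u0, v0}
  B1 = {u1, v1}
  B2 = {u2, u3, v2, v3}
u0 ∈ B0, v0 ∈ B0 → same block
Bisimilar ⇒ trace-equivalent.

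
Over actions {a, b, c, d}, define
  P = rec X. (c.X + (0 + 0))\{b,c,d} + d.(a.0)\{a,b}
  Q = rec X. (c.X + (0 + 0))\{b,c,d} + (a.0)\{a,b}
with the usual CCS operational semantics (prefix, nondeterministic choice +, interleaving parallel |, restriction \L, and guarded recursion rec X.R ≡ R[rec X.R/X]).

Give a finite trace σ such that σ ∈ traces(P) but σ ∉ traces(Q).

d

P's transition system — 2 states:
  m0 = rec X. (c.X + (0 + 0))\{b,c,d} + d.(a.0)\{a,b} | ··d··> m1
  m1 = (a.0)\{a,b} | stopped
Q's transition system — 1 states:
  n0 = rec X. (c.X + (0 + 0))\{b,c,d} + (a.0)\{a,b} | stopped
Trace ⟨d⟩ through P, begin at {m0}:
  [1] d ⇒ {m1}
  ✓ P
Trace ⟨d⟩ through Q, begin at {n0}:
  [1] d ⇒ no successor for Q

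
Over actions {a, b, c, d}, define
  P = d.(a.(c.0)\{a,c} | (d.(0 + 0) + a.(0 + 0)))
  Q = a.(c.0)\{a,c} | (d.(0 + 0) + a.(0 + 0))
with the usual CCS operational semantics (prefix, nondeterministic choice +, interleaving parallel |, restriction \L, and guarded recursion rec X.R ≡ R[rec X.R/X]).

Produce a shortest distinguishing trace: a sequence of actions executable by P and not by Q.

dd

LTS(P): 5 reachable states
  p0 = d.(a.(c.0)\{a,c} | (d.(0 + 0) + a.(0 + 0))) has moves ··d··> p1
  p1 = a.(c.0)\{a,c} | (d.(0 + 0) + a.(0 + 0)) has moves ··a··> p2, ··a··> p3, ··d··> p3
  p2 = (c.0)\{a,c} | (d.(0 + 0) + a.(0 + 0)) has moves ··a··> p4, ··d··> p4
  p3 = a.(c.0)\{a,c} | (0 + 0) has moves ··a··> p4
  p4 = (c.0)\{a,c} | (0 + 0) has moves deadlocked
LTS(Q): 4 reachable states
  q0 = a.(c.0)\{a,c} | (d.(0 + 0) + a.(0 + 0)) has moves ··a··> q1, ··a··> q2, ··d··> q2
  q1 = (c.0)\{a,c} | (d.(0 + 0) + a.(0 + 0)) has moves ··a··> q3, ··d··> q3
  q2 = a.(c.0)\{a,c} | (0 + 0) has moves ··a··> q3
  q3 = (c.0)\{a,c} | (0 + 0) has moves deadlocked
Run σ = ⟨dd⟩ on P: start {p0}
  [1] d ⇒ {p1}
  [2] d ⇒ {p3}
  ✓ P
Run σ = ⟨dd⟩ on Q: start {q0}
  [1] d ⇒ {q2}
  [2] d ⇒ ∅ (Q stuck)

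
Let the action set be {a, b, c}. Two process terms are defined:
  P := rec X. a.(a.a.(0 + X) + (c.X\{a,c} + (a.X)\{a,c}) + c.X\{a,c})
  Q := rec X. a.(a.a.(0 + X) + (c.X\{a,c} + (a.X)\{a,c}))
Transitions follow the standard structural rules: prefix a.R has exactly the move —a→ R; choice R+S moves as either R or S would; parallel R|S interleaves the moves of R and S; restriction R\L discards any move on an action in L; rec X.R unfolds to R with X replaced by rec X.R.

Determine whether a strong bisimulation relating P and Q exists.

P's transition system — 5 states:
  s0 = rec X. a.(a.a.(0 + X) + (c.X\{a,c} + (a.X)\{a,c}) + c.X\{a,c}) ⊢ —a→ s1
  s1 = a.a.(0 + (rec X. a.(a.a.(0 + X) + (c.X\{a,c} + (a.X)\{a,c}) + c.X\{a,c}))) + (c.(rec X. a.(a.a.(0 + X) + (c.X\{a,c} + (a.X)\{a,c}) + c.X\{a,c}))\{a,c} + (a.(rec X. a.(a.a.(0 + X) + (c.X\{a,c} + (a.X)\{a,c}) + c.X\{a,c})))\{a,c}) + c.(rec X. a.(a.a.(0 + X) + (c.X\{a,c} + (a.X)\{a,c}) + c.X\{a,c}))\{a,c} ⊢ —a→ s2, —c→ s3
  s2 = a.(0 + (rec X. a.(a.a.(0 + X) + (c.X\{a,c} + (a.X)\{a,c}) + c.X\{a,c}))) ⊢ —a→ s4
  s3 = (rec X. a.(a.a.(0 + X) + (c.X\{a,c} + (a.X)\{a,c}) + c.X\{a,c}))\{a,c} ⊢ ·
  s4 = 0 + (rec X. a.(a.a.(0 + X) + (c.X\{a,c} + (a.X)\{a,c}) + c.X\{a,c})) ⊢ —a→ s1
Q's transition system — 5 states:
  t0 = rec X. a.(a.a.(0 + X) + (c.X\{a,c} + (a.X)\{a,c})) ⊢ —a→ t1
  t1 = a.a.(0 + (rec X. a.(a.a.(0 + X) + (c.X\{a,c} + (a.X)\{a,c})))) + (c.(rec X. a.(a.a.(0 + X) + (c.X\{a,c} + (a.X)\{a,c})))\{a,c} + (a.(rec X. a.(a.a.(0 + X) + (c.X\{a,c} + (a.X)\{a,c}))))\{a,c}) ⊢ —a→ t2, —c→ t3
  t2 = a.(0 + (rec X. a.(a.a.(0 + X) + (c.X\{a,c} + (a.X)\{a,c})))) ⊢ —a→ t4
  t3 = (rec X. a.(a.a.(0 + X) + (c.X\{a,c} + (a.X)\{a,c})))\{a,c} ⊢ ·
  t4 = 0 + (rec X. a.(a.a.(0 + X) + (c.X\{a,c} + (a.X)\{a,c}))) ⊢ —a→ t1
Partition-refinement fixed point:
  B0 = {s0, s4, t0, t4}
  B1 = {s1, t1}
  B2 = {s2, t2}
  B3 = {s3, t3}
s0 ∈ B0, t0 ∈ B0 → same block

P ~ Q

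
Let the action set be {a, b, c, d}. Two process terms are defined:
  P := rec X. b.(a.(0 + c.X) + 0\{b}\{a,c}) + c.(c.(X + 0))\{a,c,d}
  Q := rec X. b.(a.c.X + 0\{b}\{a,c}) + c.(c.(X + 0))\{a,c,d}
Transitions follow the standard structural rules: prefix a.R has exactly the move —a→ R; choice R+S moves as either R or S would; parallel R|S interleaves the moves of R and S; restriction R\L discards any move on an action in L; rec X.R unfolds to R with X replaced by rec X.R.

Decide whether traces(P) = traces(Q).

YES

P's transition system — 4 states:
  m0 = rec X. b.(a.(0 + c.X) + 0\{b}\{a,c}) + c.(c.(X + 0))\{a,c,d} → —b→ m1, —c→ m2
  m1 = a.(0 + c.(rec X. b.(a.(0 + c.X) + 0\{b}\{a,c}) + c.(c.(X + 0))\{a,c,d})) + 0\{b}\{a,c} → —a→ m3
  m2 = (c.((rec X. b.(a.(0 + c.X) + 0\{b}\{a,c}) + c.(c.(X + 0))\{a,c,d}) + 0))\{a,c,d} → ·
  m3 = 0 + c.(rec X. b.(a.(0 + c.X) + 0\{b}\{a,c}) + c.(c.(X + 0))\{a,c,d}) → —c→ m0
Q's transition system — 4 states:
  n0 = rec X. b.(a.c.X + 0\{b}\{a,c}) + c.(c.(X + 0))\{a,c,d} → —b→ n1, —c→ n2
  n1 = a.c.(rec X. b.(a.c.X + 0\{b}\{a,c}) + c.(c.(X + 0))\{a,c,d}) + 0\{b}\{a,c} → —a→ n3
  n2 = (c.((rec X. b.(a.c.X + 0\{b}\{a,c}) + c.(c.(X + 0))\{a,c,d}) + 0))\{a,c,d} → ·
  n3 = c.(rec X. b.(a.c.X + 0\{b}\{a,c}) + c.(c.(X + 0))\{a,c,d}) → —c→ n0
Coarsest stable partition (strong bisimilarity classes):
  B0 = {m0, n0}
  B1 = {m2, n2}
  B2 = {m1, n1}
  B3 = {m3, n3}
m0 ∈ B0, n0 ∈ B0 → same block
Bisimilar ⇒ trace-equivalent.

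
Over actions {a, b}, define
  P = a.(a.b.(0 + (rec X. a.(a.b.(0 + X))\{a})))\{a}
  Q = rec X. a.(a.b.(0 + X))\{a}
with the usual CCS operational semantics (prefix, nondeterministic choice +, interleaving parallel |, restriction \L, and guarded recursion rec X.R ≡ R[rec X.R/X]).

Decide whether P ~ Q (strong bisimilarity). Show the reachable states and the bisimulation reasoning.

P's transition system — 2 states:
  p0 = a.(a.b.(0 + (rec X. a.(a.b.(0 + X))\{a})))\{a} has moves --a--▸ p1
  p1 = (a.b.(0 + (rec X. a.(a.b.(0 + X))\{a})))\{a} has moves ∅
Q's transition system — 2 states:
  q0 = rec X. a.(a.b.(0 + X))\{a} has moves --a--▸ q1
  q1 = (a.b.(0 + (rec X. a.(a.b.(0 + X))\{a})))\{a} has moves ∅
Coarsest stable partition (strong bisimilarity classes):
  B0 = {p0, q0}
  B1 = {p1, q1}
p0 ∈ B0, q0 ∈ B0 → same block

P ~ Q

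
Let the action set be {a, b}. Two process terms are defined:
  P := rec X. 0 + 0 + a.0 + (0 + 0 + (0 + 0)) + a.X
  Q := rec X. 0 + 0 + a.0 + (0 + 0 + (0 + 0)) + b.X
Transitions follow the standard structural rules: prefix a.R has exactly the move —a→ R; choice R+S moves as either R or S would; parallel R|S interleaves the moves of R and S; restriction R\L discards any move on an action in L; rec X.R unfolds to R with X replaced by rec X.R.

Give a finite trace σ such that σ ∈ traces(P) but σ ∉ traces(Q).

aa

LTS(P): 2 reachable states
  s0 = rec X. 0 + 0 + a.0 + (0 + 0 + (0 + 0)) + a.X | ··a··> s0, ··a··> s1
  s1 = 0 | deadlocked
LTS(Q): 2 reachable states
  t0 = rec X. 0 + 0 + a.0 + (0 + 0 + (0 + 0)) + b.X | ··a··> t1, ··b··> t0
  t1 = 0 | deadlocked
Executing aa from P (initial set {s0}):
  [1] a ⇒ {s0, s1}
  [2] a ⇒ {s0, s1}
  — P admits the full trace.
Executing aa from Q (initial set {t0}):
  [1] a ⇒ {t1}
  [2] a ⇒ ∅  — Q cannot continue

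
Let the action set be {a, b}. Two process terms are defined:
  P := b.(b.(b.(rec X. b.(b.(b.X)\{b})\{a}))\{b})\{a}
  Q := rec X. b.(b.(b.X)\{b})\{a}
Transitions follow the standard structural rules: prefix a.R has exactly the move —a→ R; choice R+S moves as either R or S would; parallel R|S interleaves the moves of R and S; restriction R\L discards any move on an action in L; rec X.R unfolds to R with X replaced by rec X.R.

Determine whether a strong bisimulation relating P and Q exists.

LTS(P): 3 reachable states
  p0 = b.(b.(b.(rec X. b.(b.(b.X)\{b})\{a}))\{b})\{a} :: =b=> p1
  p1 = (b.(b.(rec X. b.(b.(b.X)\{b})\{a}))\{b})\{a} :: =b=> p2
  p2 = (b.(rec X. b.(b.(b.X)\{b})\{a}))\{b}\{a} :: deadlocked
LTS(Q): 3 reachable states
  q0 = rec X. b.(b.(b.X)\{b})\{a} :: =b=> q1
  q1 = (b.(b.(rec X. b.(b.(b.X)\{b})\{a}))\{b})\{a} :: =b=> q2
  q2 = (b.(rec X. b.(b.(b.X)\{b})\{a}))\{b}\{a} :: deadlocked
Coarsest stable partition (strong bisimilarity classes):
  B0 = {p0, q0}
  B1 = {p1, q1}
  B2 = {p2, q2}
p0 ∈ B0, q0 ∈ B0 → same block

bisimilar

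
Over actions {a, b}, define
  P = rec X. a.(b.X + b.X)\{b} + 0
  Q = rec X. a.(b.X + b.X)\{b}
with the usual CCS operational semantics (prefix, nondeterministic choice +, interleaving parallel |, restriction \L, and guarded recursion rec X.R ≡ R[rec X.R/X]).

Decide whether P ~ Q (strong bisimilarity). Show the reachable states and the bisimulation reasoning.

Reachable graph of P (2 states):
  s0 = rec X. a.(b.X + b.X)\{b} + 0 ⊢ =a=> s1
  s1 = (b.(rec X. a.(b.X + b.X)\{b} + 0) + b.(rec X. a.(b.X + b.X)\{b} + 0))\{b} ⊢ deadlocked
Reachable graph of Q (2 states):
  t0 = rec X. a.(b.X + b.X)\{b} ⊢ =a=> t1
  t1 = (b.(rec X. a.(b.X + b.X)\{b}) + b.(rec X. a.(b.X + b.X)\{b}))\{b} ⊢ deadlocked
Bisimilarity quotient blocks:
  B0 = {s0, t0}
  B1 = {s1, t1}
s0 ∈ B0, t0 ∈ B0 → same block

bisimilar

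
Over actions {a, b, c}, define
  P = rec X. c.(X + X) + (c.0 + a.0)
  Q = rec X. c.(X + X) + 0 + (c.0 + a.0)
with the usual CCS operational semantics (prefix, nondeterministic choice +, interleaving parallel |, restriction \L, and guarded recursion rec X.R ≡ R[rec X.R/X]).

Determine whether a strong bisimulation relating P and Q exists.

YES

LTS(P): 3 reachable states
  s0 = rec X. c.(X + X) + (c.0 + a.0) has moves --a--▸ s1, --c--▸ s1, --c--▸ s2
  s1 = 0 has moves stopped
  s2 = (rec X. c.(X + X) + (c.0 + a.0)) + (rec X. c.(X + X) + (c.0 + a.0)) has moves --a--▸ s1, --c--▸ s1, --c--▸ s2
LTS(Q): 3 reachable states
  t0 = rec X. c.(X + X) + 0 + (c.0 + a.0) has moves --a--▸ t1, --c--▸ t1, --c--▸ t2
  t1 = 0 has moves stopped
  t2 = (rec X. c.(X + X) + 0 + (c.0 + a.0)) + (rec X. c.(X + X) + 0 + (c.0 + a.0)) has moves --a--▸ t1, --c--▸ t1, --c--▸ t2
Partition-refinement fixed point:
  B0 = {s0, s2, t0, t2}
  B1 = {s1, t1}
s0 ∈ B0, t0 ∈ B0 → same block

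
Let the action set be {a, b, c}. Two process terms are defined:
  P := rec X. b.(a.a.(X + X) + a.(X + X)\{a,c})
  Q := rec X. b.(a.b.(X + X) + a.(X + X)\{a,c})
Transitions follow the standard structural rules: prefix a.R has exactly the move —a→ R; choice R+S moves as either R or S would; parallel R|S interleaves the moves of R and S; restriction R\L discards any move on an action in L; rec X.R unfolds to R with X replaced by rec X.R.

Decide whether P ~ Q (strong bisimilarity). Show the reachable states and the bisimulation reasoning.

NO

Reachable graph of P (6 states):
  m0 = rec X. b.(a.a.(X + X) + a.(X + X)\{a,c}) | --b--▸ m1
  m1 = a.a.((rec X. b.(a.a.(X + X) + a.(X + X)\{a,c})) + (rec X. b.(a.a.(X + X) + a.(X + X)\{a,c}))) + a.((rec X. b.(a.a.(X + X) + a.(X + X)\{a,c})) + (rec X. b.(a.a.(X + X) + a.(X + X)\{a,c})))\{a,c} | --a--▸ m2, --a--▸ m3
  m2 = ((rec X. b.(a.a.(X + X) + a.(X + X)\{a,c})) + (rec X. b.(a.a.(X + X) + a.(X + X)\{a,c})))\{a,c} | --b--▸ m4
  m3 = a.((rec X. b.(a.a.(X + X) + a.(X + X)\{a,c})) + (rec X. b.(a.a.(X + X) + a.(X + X)\{a,c}))) | --a--▸ m5
  m4 = (a.a.((rec X. b.(a.a.(X + X) + a.(X + X)\{a,c})) + (rec X. b.(a.a.(X + X) + a.(X + X)\{a,c}))) + a.((rec X. b.(a.a.(X + X) + a.(X + X)\{a,c})) + (rec X. b.(a.a.(X + X) + a.(X + X)\{a,c})))\{a,c})\{a,c} | deadlocked
  m5 = (rec X. b.(a.a.(X + X) + a.(X + X)\{a,c})) + (rec X. b.(a.a.(X + X) + a.(X + X)\{a,c})) | --b--▸ m1
Reachable graph of Q (6 states):
  n0 = rec X. b.(a.b.(X + X) + a.(X + X)\{a,c}) | --b--▸ n1
  n1 = a.b.((rec X. b.(a.b.(X + X) + a.(X + X)\{a,c})) + (rec X. b.(a.b.(X + X) + a.(X + X)\{a,c}))) + a.((rec X. b.(a.b.(X + X) + a.(X + X)\{a,c})) + (rec X. b.(a.b.(X + X) + a.(X + X)\{a,c})))\{a,c} | --a--▸ n2, --a--▸ n3
  n2 = ((rec X. b.(a.b.(X + X) + a.(X + X)\{a,c})) + (rec X. b.(a.b.(X + X) + a.(X + X)\{a,c})))\{a,c} | --b--▸ n4
  n3 = b.((rec X. b.(a.b.(X + X) + a.(X + X)\{a,c})) + (rec X. b.(a.b.(X + X) + a.(X + X)\{a,c}))) | --b--▸ n5
  n4 = (a.b.((rec X. b.(a.b.(X + X) + a.(X + X)\{a,c})) + (rec X. b.(a.b.(X + X) + a.(X + X)\{a,c}))) + a.((rec X. b.(a.b.(X + X) + a.(X + X)\{a,c})) + (rec X. b.(a.b.(X + X) + a.(X + X)\{a,c})))\{a,c})\{a,c} | deadlocked
  n5 = (rec X. b.(a.b.(X + X) + a.(X + X)\{a,c})) + (rec X. b.(a.b.(X + X) + a.(X + X)\{a,c})) | --b--▸ n1
Partition-refinement fixed point:
  B0 = {m0, m5}
  B1 = {m1}
  B2 = {m3}
  B3 = {m2, n2}
  B4 = {m4, n4}
  B5 = {n0, n5}
  B6 = {n1}
  B7 = {n3}
m0 ∈ B0, n0 ∈ B5 → different blocks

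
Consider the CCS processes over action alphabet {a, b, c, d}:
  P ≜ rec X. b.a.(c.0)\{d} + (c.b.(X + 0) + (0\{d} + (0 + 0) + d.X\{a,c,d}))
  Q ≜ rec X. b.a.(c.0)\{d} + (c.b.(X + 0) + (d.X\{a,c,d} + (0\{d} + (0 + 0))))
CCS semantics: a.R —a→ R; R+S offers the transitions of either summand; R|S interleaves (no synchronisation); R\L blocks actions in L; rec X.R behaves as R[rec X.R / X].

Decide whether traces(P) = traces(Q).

P's transition system — 8 states:
  p0 = rec X. b.a.(c.0)\{d} + (c.b.(X + 0) + (0\{d} + (0 + 0) + d.X\{a,c,d})) | --b--▸ p1, --c--▸ p2, --d--▸ p3
  p1 = a.(c.0)\{d} | --a--▸ p4
  p2 = b.((rec X. b.a.(c.0)\{d} + (c.b.(X + 0) + (0\{d} + (0 + 0) + d.X\{a,c,d}))) + 0) | --b--▸ p5
  p3 = (rec X. b.a.(c.0)\{d} + (c.b.(X + 0) + (0\{d} + (0 + 0) + d.X\{a,c,d})))\{a,c,d} | --b--▸ p6
  p4 = (c.0)\{d} | --c--▸ p7
  p5 = (rec X. b.a.(c.0)\{d} + (c.b.(X + 0) + (0\{d} + (0 + 0) + d.X\{a,c,d}))) + 0 | --b--▸ p1, --c--▸ p2, --d--▸ p3
  p6 = (a.(c.0)\{d})\{a,c,d} | stopped
  p7 = 0\{d} | stopped
Q's transition system — 8 states:
  q0 = rec X. b.a.(c.0)\{d} + (c.b.(X + 0) + (d.X\{a,c,d} + (0\{d} + (0 + 0)))) | --b--▸ q1, --c--▸ q2, --d--▸ q3
  q1 = a.(c.0)\{d} | --a--▸ q4
  q2 = b.((rec X. b.a.(c.0)\{d} + (c.b.(X + 0) + (d.X\{a,c,d} + (0\{d} + (0 + 0))))) + 0) | --b--▸ q5
  q3 = (rec X. b.a.(c.0)\{d} + (c.b.(X + 0) + (d.X\{a,c,d} + (0\{d} + (0 + 0)))))\{a,c,d} | --b--▸ q6
  q4 = (c.0)\{d} | --c--▸ q7
  q5 = (rec X. b.a.(c.0)\{d} + (c.b.(X + 0) + (d.X\{a,c,d} + (0\{d} + (0 + 0))))) + 0 | --b--▸ q1, --c--▸ q2, --d--▸ q3
  q6 = (a.(c.0)\{d})\{a,c,d} | stopped
  q7 = 0\{d} | stopped
Coarsest stable partition (strong bisimilarity classes):
  B0 = {p0, p5, q0, q5}
  B1 = {p3, q3}
  B2 = {p6, p7, q6, q7}
  B3 = {p2, q2}
  B4 = {p1, q1}
  B5 = {p4, q4}
p0 ∈ B0, q0 ∈ B0 → same block
Bisimilar ⇒ trace-equivalent.

YES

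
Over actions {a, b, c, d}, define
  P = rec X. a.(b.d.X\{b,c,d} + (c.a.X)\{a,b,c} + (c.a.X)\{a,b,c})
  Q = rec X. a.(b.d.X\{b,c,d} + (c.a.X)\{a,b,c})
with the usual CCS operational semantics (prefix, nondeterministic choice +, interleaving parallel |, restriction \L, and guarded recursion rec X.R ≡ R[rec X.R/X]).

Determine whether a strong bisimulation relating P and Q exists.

bisimilar

LTS(P): 5 reachable states
  u0 = rec X. a.(b.d.X\{b,c,d} + (c.a.X)\{a,b,c} + (c.a.X)\{a,b,c}) ⊢ —a→ u1
  u1 = b.d.(rec X. a.(b.d.X\{b,c,d} + (c.a.X)\{a,b,c} + (c.a.X)\{a,b,c}))\{b,c,d} + (c.a.(rec X. a.(b.d.X\{b,c,d} + (c.a.X)\{a,b,c} + (c.a.X)\{a,b,c})))\{a,b,c} + (c.a.(rec X. a.(b.d.X\{b,c,d} + (c.a.X)\{a,b,c} + (c.a.X)\{a,b,c})))\{a,b,c} ⊢ —b→ u2
  u2 = d.(rec X. a.(b.d.X\{b,c,d} + (c.a.X)\{a,b,c} + (c.a.X)\{a,b,c}))\{b,c,d} ⊢ —d→ u3
  u3 = (rec X. a.(b.d.X\{b,c,d} + (c.a.X)\{a,b,c} + (c.a.X)\{a,b,c}))\{b,c,d} ⊢ —a→ u4
  u4 = (b.d.(rec X. a.(b.d.X\{b,c,d} + (c.a.X)\{a,b,c} + (c.a.X)\{a,b,c}))\{b,c,d} + (c.a.(rec X. a.(b.d.X\{b,c,d} + (c.a.X)\{a,b,c} + (c.a.X)\{a,b,c})))\{a,b,c} + (c.a.(rec X. a.(b.d.X\{b,c,d} + (c.a.X)\{a,b,c} + (c.a.X)\{a,b,c})))\{a,b,c})\{b,c,d} ⊢ (no moves)
LTS(Q): 5 reachable states
  v0 = rec X. a.(b.d.X\{b,c,d} + (c.a.X)\{a,b,c}) ⊢ —a→ v1
  v1 = b.d.(rec X. a.(b.d.X\{b,c,d} + (c.a.X)\{a,b,c}))\{b,c,d} + (c.a.(rec X. a.(b.d.X\{b,c,d} + (c.a.X)\{a,b,c})))\{a,b,c} ⊢ —b→ v2
  v2 = d.(rec X. a.(b.d.X\{b,c,d} + (c.a.X)\{a,b,c}))\{b,c,d} ⊢ —d→ v3
  v3 = (rec X. a.(b.d.X\{b,c,d} + (c.a.X)\{a,b,c}))\{b,c,d} ⊢ —a→ v4
  v4 = (b.d.(rec X. a.(b.d.X\{b,c,d} + (c.a.X)\{a,b,c}))\{b,c,d} + (c.a.(rec X. a.(b.d.X\{b,c,d} + (c.a.X)\{a,b,c})))\{a,b,c})\{b,c,d} ⊢ (no moves)
Bisimilarity quotient blocks:
  B0 = {u0, v0}
  B1 = {u1, v1}
  B2 = {u2, v2}
  B3 = {u3, v3}
  B4 = {u4, v4}
u0 ∈ B0, v0 ∈ B0 → same block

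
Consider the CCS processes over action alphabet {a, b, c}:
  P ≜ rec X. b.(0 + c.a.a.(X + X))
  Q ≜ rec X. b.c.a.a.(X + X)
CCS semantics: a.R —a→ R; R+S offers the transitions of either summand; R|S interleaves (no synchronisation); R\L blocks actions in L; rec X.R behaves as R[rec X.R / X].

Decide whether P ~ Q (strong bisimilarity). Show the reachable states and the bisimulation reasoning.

P ~ Q

Reachable graph of P (5 states):
  p0 = rec X. b.(0 + c.a.a.(X + X)) has moves --b--▸ p1
  p1 = 0 + c.a.a.((rec X. b.(0 + c.a.a.(X + X))) + (rec X. b.(0 + c.a.a.(X + X)))) has moves --c--▸ p2
  p2 = a.a.((rec X. b.(0 + c.a.a.(X + X))) + (rec X. b.(0 + c.a.a.(X + X)))) has moves --a--▸ p3
  p3 = a.((rec X. b.(0 + c.a.a.(X + X))) + (rec X. b.(0 + c.a.a.(X + X)))) has moves --a--▸ p4
  p4 = (rec X. b.(0 + c.a.a.(X + X))) + (rec X. b.(0 + c.a.a.(X + X))) has moves --b--▸ p1
Reachable graph of Q (5 states):
  q0 = rec X. b.c.a.a.(X + X) has moves --b--▸ q1
  q1 = c.a.a.((rec X. b.c.a.a.(X + X)) + (rec X. b.c.a.a.(X + X))) has moves --c--▸ q2
  q2 = a.a.((rec X. b.c.a.a.(X + X)) + (rec X. b.c.a.a.(X + X))) has moves --a--▸ q3
  q3 = a.((rec X. b.c.a.a.(X + X)) + (rec X. b.c.a.a.(X + X))) has moves --a--▸ q4
  q4 = (rec X. b.c.a.a.(X + X)) + (rec X. b.c.a.a.(X + X)) has moves --b--▸ q1
Partition-refinement fixed point:
  B0 = {p0, p4, q0, q4}
  B1 = {p1, q1}
  B2 = {p2, q2}
  B3 = {p3, q3}
p0 ∈ B0, q0 ∈ B0 → same block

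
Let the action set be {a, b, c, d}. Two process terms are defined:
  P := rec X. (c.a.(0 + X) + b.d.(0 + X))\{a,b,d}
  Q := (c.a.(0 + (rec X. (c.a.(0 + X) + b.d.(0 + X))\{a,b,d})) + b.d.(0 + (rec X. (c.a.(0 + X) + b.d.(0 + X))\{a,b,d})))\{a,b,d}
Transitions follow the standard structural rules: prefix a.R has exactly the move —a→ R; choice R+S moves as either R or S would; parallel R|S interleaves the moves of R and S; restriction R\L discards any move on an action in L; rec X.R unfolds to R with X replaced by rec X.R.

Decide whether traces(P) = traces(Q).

traces(P) = traces(Q)

LTS(P): 2 reachable states
  m0 = rec X. (c.a.(0 + X) + b.d.(0 + X))\{a,b,d} → --c--▸ m1
  m1 = (a.(0 + (rec X. (c.a.(0 + X) + b.d.(0 + X))\{a,b,d})))\{a,b,d} → stopped
LTS(Q): 2 reachable states
  n0 = (c.a.(0 + (rec X. (c.a.(0 + X) + b.d.(0 + X))\{a,b,d})) + b.d.(0 + (rec X. (c.a.(0 + X) + b.d.(0 + X))\{a,b,d})))\{a,b,d} → --c--▸ n1
  n1 = (a.(0 + (rec X. (c.a.(0 + X) + b.d.(0 + X))\{a,b,d})))\{a,b,d} → stopped
Coarsest stable partition (strong bisimilarity classes):
  B0 = {m0, n0}
  B1 = {m1, n1}
m0 ∈ B0, n0 ∈ B0 → same block
Bisimilar ⇒ trace-equivalent.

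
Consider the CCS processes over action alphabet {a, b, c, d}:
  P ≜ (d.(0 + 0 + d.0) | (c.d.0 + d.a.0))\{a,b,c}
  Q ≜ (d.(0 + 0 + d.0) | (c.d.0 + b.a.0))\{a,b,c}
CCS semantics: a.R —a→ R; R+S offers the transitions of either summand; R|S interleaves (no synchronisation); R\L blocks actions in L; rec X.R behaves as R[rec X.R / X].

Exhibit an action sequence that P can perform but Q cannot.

ddd

LTS(P): 6 reachable states
  u0 = (d.(0 + 0 + d.0) | (c.d.0 + d.a.0))\{a,b,c} → -d-> u1, -d-> u2
  u1 = ((0 + 0 + d.0) | (c.d.0 + d.a.0))\{a,b,c} → -d-> u3, -d-> u4
  u2 = (d.(0 + 0 + d.0) | a.0)\{a,b,c} → -d-> u3
  u3 = ((0 + 0 + d.0) | a.0)\{a,b,c} → -d-> u5
  u4 = (0 | (c.d.0 + d.a.0))\{a,b,c} → -d-> u5
  u5 = (0 | a.0)\{a,b,c} → deadlocked
LTS(Q): 3 reachable states
  v0 = (d.(0 + 0 + d.0) | (c.d.0 + b.a.0))\{a,b,c} → -d-> v1
  v1 = ((0 + 0 + d.0) | (c.d.0 + b.a.0))\{a,b,c} → -d-> v2
  v2 = (0 | (c.d.0 + b.a.0))\{a,b,c} → deadlocked
Executing ddd from P (initial set {u0}):
  [1] d ⇒ {u1, u2}
  [2] d ⇒ {u3, u4}
  [3] d ⇒ {u5}
  P completes σ.
Executing ddd from Q (initial set {v0}):
  [1] d ⇒ {v1}
  [2] d ⇒ {v2}
  [3] d ⇒ ∅  — Q cannot continue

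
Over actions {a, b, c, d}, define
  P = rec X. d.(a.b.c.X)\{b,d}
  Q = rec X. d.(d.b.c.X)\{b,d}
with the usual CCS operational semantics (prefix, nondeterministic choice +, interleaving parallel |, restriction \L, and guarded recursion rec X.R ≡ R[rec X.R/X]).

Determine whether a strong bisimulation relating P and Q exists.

LTS(P): 3 reachable states
  m0 = rec X. d.(a.b.c.X)\{b,d} | -d-> m1
  m1 = (a.b.c.(rec X. d.(a.b.c.X)\{b,d}))\{b,d} | -a-> m2
  m2 = (b.c.(rec X. d.(a.b.c.X)\{b,d}))\{b,d} | (no moves)
LTS(Q): 2 reachable states
  n0 = rec X. d.(d.b.c.X)\{b,d} | -d-> n1
  n1 = (d.b.c.(rec X. d.(d.b.c.X)\{b,d}))\{b,d} | (no moves)
Partition-refinement fixed point:
  B0 = {m0}
  B1 = {m1}
  B2 = {m2, n1}
  B3 = {n0}
m0 ∈ B0, n0 ∈ B3 → different blocks

NO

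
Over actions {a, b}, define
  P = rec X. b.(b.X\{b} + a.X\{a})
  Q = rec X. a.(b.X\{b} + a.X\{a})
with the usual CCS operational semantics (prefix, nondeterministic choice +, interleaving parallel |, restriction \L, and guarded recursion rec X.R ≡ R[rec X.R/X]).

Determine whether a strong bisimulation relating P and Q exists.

P's transition system — 6 states:
  u0 = rec X. b.(b.X\{b} + a.X\{a}) | ··b··> u1
  u1 = b.(rec X. b.(b.X\{b} + a.X\{a}))\{b} + a.(rec X. b.(b.X\{b} + a.X\{a}))\{a} | ··a··> u2, ··b··> u3
  u2 = (rec X. b.(b.X\{b} + a.X\{a}))\{a} | ··b··> u4
  u3 = (rec X. b.(b.X\{b} + a.X\{a}))\{b} | stopped
  u4 = (b.(rec X. b.(b.X\{b} + a.X\{a}))\{b} + a.(rec X. b.(b.X\{b} + a.X\{a}))\{a})\{a} | ··b··> u5
  u5 = (rec X. b.(b.X\{b} + a.X\{a}))\{b}\{a} | stopped
Q's transition system — 6 states:
  v0 = rec X. a.(b.X\{b} + a.X\{a}) | ··a··> v1
  v1 = b.(rec X. a.(b.X\{b} + a.X\{a}))\{b} + a.(rec X. a.(b.X\{b} + a.X\{a}))\{a} | ··a··> v2, ··b··> v3
  v2 = (rec X. a.(b.X\{b} + a.X\{a}))\{a} | stopped
  v3 = (rec X. a.(b.X\{b} + a.X\{a}))\{b} | ··a··> v4
  v4 = (b.(rec X. a.(b.X\{b} + a.X\{a}))\{b} + a.(rec X. a.(b.X\{b} + a.X\{a}))\{a})\{b} | ··a··> v5
  v5 = (rec X. a.(b.X\{b} + a.X\{a}))\{a}\{b} | stopped
Bisimilarity quotient blocks:
  B0 = {u0}
  B1 = {u1}
  B2 = {u2}
  B3 = {u4}
  B4 = {u3, u5, v2, v5}
  B5 = {v0}
  B6 = {v1}
  B7 = {v3}
  B8 = {v4}
u0 ∈ B0, v0 ∈ B5 → different blocks

P ≁ Q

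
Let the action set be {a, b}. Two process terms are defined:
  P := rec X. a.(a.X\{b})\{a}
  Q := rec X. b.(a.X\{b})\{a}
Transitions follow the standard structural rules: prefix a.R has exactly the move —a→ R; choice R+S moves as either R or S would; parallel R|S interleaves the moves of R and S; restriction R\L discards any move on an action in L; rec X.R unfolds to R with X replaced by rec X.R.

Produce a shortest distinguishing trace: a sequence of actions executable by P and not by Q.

Reachable graph of P (2 states):
  s0 = rec X. a.(a.X\{b})\{a} → --a--▸ s1
  s1 = (a.(rec X. a.(a.X\{b})\{a})\{b})\{a} → stopped
Reachable graph of Q (2 states):
  t0 = rec X. b.(a.X\{b})\{a} → --b--▸ t1
  t1 = (a.(rec X. b.(a.X\{b})\{a})\{b})\{a} → stopped
Run σ = ⟨a⟩ on P: start {s0}
  after a @ step 1: {s1}
  — P admits the full trace.
Run σ = ⟨a⟩ on Q: start {t0}
  after a @ step 1: no successor for Q

a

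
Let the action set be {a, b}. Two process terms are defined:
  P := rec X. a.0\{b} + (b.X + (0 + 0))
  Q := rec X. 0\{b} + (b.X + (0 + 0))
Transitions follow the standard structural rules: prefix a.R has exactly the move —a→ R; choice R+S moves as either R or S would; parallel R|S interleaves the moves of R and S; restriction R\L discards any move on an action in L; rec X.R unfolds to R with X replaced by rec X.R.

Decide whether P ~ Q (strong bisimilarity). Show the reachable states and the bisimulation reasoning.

LTS(P): 2 reachable states
  p0 = rec X. a.0\{b} + (b.X + (0 + 0)) has moves --a--▸ p1, --b--▸ p0
  p1 = 0\{b} has moves ∅
LTS(Q): 1 reachable states
  q0 = rec X. 0\{b} + (b.X + (0 + 0)) has moves --b--▸ q0
Partition-refinement fixed point:
  B0 = {p0}
  B1 = {p1}
  B2 = {q0}
p0 ∈ B0, q0 ∈ B2 → different blocks

not bisimilar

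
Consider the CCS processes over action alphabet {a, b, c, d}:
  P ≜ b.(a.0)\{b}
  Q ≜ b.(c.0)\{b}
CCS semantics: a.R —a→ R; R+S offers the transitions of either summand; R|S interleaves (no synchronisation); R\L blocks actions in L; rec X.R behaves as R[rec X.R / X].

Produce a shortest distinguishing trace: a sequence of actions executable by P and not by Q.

P's transition system — 3 states:
  p0 = b.(a.0)\{b} :: -b-> p1
  p1 = (a.0)\{b} :: -a-> p2
  p2 = 0\{b} :: (no moves)
Q's transition system — 3 states:
  q0 = b.(c.0)\{b} :: -b-> q1
  q1 = (c.0)\{b} :: -c-> q2
  q2 = 0\{b} :: (no moves)
Trace ⟨ba⟩ through P, begin at {p0}:
  [1] b ⇒ {p1}
  [2] a ⇒ {p2}
  P completes σ.
Trace ⟨ba⟩ through Q, begin at {q0}:
  [1] b ⇒ {q1}
  [2] a ⇒ no successor for Q

ba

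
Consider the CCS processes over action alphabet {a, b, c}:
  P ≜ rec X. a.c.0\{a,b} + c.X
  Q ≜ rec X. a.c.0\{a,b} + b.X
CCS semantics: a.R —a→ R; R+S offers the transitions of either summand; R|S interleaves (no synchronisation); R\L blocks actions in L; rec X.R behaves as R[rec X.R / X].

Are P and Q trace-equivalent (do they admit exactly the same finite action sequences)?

Reachable graph of P (3 states):
  m0 = rec X. a.c.0\{a,b} + c.X ⊢ --a--▸ m1, --c--▸ m0
  m1 = c.0\{a,b} ⊢ --c--▸ m2
  m2 = 0\{a,b} ⊢ stopped
Reachable graph of Q (3 states):
  n0 = rec X. a.c.0\{a,b} + b.X ⊢ --a--▸ n1, --b--▸ n0
  n1 = c.0\{a,b} ⊢ --c--▸ n2
  n2 = 0\{a,b} ⊢ stopped
Executing c from P (initial set {m0}):
  step 1 (c): {m0}
  P completes σ.
Executing c from Q (initial set {n0}):
  step 1 (c): ∅ (Q stuck)

trace-distinct — witness ⟨c⟩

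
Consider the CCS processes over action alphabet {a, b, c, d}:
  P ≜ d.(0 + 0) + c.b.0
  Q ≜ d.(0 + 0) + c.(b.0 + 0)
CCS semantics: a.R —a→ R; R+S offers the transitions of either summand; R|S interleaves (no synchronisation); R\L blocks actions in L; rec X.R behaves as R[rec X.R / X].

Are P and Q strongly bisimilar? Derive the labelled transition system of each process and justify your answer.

LTS(P): 4 reachable states
  m0 = d.(0 + 0) + c.b.0 :: —c→ m1, —d→ m2
  m1 = b.0 :: —b→ m3
  m2 = 0 + 0 :: deadlocked
  m3 = 0 :: deadlocked
LTS(Q): 4 reachable states
  n0 = d.(0 + 0) + c.(b.0 + 0) :: —c→ n1, —d→ n2
  n1 = b.0 + 0 :: —b→ n3
  n2 = 0 + 0 :: deadlocked
  n3 = 0 :: deadlocked
Partition-refinement fixed point:
  B0 = {m0, n0}
  B1 = {m2, m3, n2, n3}
  B2 = {m1, n1}
m0 ∈ B0, n0 ∈ B0 → same block

bisimilar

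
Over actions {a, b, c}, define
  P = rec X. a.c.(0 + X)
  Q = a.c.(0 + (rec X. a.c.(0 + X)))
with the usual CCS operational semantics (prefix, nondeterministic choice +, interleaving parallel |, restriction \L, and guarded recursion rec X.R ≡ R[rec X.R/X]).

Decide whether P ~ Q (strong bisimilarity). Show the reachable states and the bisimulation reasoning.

YES

P's transition system — 3 states:
  u0 = rec X. a.c.(0 + X) has moves =a=> u1
  u1 = c.(0 + (rec X. a.c.(0 + X))) has moves =c=> u2
  u2 = 0 + (rec X. a.c.(0 + X)) has moves =a=> u1
Q's transition system — 3 states:
  v0 = a.c.(0 + (rec X. a.c.(0 + X))) has moves =a=> v1
  v1 = c.(0 + (rec X. a.c.(0 + X))) has moves =c=> v2
  v2 = 0 + (rec X. a.c.(0 + X)) has moves =a=> v1
Bisimilarity quotient blocks:
  B0 = {u0, u2, v0, v2}
  B1 = {u1, v1}
u0 ∈ B0, v0 ∈ B0 → same block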